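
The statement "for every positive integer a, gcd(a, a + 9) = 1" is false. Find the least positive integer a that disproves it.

A counterexample is any positive integer a such that gcd(a, a + 9) > 1; we check each in order.
For a = 1, 2 the conclusion holds.
a = 3: gcd(3, 12) = 3.
So a = 3 is the smallest counterexample.

a = 3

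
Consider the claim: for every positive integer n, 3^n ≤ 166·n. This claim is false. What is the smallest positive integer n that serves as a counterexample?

The first 6 eligible values, up to n = 6, all satisfy the conclusion.
n = 7: 3^n = 2187 and 166·n = 1162, so 2187 > 1162.

n = 7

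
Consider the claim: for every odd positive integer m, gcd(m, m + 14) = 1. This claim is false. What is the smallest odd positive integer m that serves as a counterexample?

m = 7

For m = 1, 3, 5 the conclusion holds.
m = 7: gcd(7, 21) = 7.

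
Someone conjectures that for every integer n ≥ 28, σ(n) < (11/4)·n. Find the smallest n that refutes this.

For n = 28, 29, 30, 31, …, 57, 58, 59 the conclusion holds.
n = 60: σ(60) = 168; 168 ≥ 165.
Thus n = 60 disproves the claim, and no smaller n works.

n = 60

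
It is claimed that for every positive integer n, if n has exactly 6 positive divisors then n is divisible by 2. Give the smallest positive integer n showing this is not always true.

n = 45

A counterexample is any positive integer n such that n has exactly 6 positive divisors but n is not divisible by 2; we check each in order.
n = 12: τ(12) = 6; 12 mod 2 = 0.
n = 18: τ(18) = 6; 18 mod 2 = 0.
n = 20: τ(20) = 6; 20 mod 2 = 0.
n = 28: τ(28) = 6; 28 mod 2 = 0.
n = 32: τ(32) = 6; 32 mod 2 = 0.
n = 44: τ(44) = 6; 44 mod 2 = 0.
n = 45: τ(45) = 6; 45 mod 2 = 1.
Thus n = 45 disproves the claim, and no smaller n works.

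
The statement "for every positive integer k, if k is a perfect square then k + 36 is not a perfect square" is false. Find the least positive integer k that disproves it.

We need the least positive integer k for which k is a perfect square but k + 36 is a perfect square.
The first 7 eligible values, up to k = 49, all satisfy the conclusion.
k = 64: 64 = 8² and 64 + 36 = 100 = 10².

k = 64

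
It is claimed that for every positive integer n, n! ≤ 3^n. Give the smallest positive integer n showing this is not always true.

For n = 1, 2, 3, 4, 5, 6 the conclusion holds.
n = 7: n! = 5040 and 3^n = 2187, so 5040 > 2187.
Hence n = 7 is a counterexample.

n = 7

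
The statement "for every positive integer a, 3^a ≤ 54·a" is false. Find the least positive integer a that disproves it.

a = 6

For a = 1, 2, 3, 4, 5 the conclusion holds.
a = 6: 3^a = 729 and 54·a = 324, so 729 > 324.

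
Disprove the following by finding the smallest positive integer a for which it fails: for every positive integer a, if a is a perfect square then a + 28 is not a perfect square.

a = 36

We need the least positive integer a for which a is a perfect square but a + 28 is a perfect square.
The first 5 eligible values, up to a = 25, all satisfy the conclusion.
a = 36: 36 = 6² and 36 + 28 = 64 = 8².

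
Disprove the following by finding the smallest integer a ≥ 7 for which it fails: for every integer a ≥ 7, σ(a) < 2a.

We need the least integer a ≥ 7 for which the claim fails.
a = 7: σ(7) = 8; 8 < 14.
a = 8: σ(8) = 15; 15 < 16.
a = 9: σ(9) = 13; 13 < 18.
a = 10: σ(10) = 18; 18 < 20.
a = 11: σ(11) = 12; 12 < 22.
a = 12: σ(12) = 28; 28 ≥ 24.

a = 12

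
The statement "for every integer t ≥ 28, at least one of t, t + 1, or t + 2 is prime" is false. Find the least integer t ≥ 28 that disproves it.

t = 32

For t = 28, 29, 30, 31 the conclusion holds.
t = 32: 32 = 2 × 16; 33 = 3 × 11; 34 = 2 × 17 — all composite.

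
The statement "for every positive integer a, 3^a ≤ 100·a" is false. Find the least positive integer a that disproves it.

For a = 1, 2, 3, 4, 5 the conclusion holds.
a = 6: 3^a = 729 and 100·a = 600, so 729 > 600.

a = 6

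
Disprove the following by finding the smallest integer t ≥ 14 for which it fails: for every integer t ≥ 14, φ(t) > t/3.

t = 18

We need the least integer t ≥ 14 for which the claim fails.
t = 14: φ(14) = 6 and 14/3 = 14/3, so φ(14) > 14/3.
t = 15: φ(15) = 8 and 15/3 = 5, so φ(15) > 15/3.
t = 16: φ(16) = 8 and 16/3 = 16/3, so φ(16) > 16/3.
t = 17: φ(17) = 16 and 17/3 = 17/3, so φ(17) > 17/3.
t = 18: φ(18) = 6 and 18/3 = 6, so φ(18) ≤ 18/3.
So t = 18 is the smallest counterexample.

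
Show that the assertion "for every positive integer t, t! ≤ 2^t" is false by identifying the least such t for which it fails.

t = 4

t = 1: t! = 1 and 2^t = 2, so 1 ≤ 2.
t = 2: t! = 2 and 2^t = 4, so 2 ≤ 4.
t = 3: t! = 6 and 2^t = 8, so 6 ≤ 8.
t = 4: t! = 24 and 2^t = 16, so 24 > 16.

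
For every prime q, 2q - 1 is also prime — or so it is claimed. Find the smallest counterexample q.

q = 5

We need the least prime q for which 2q - 1 is not prime.
q = 2: 2q - 1 = 3, prime.
q = 3: 2q - 1 = 5, prime.
q = 5: 2q - 1 = 9 = 3 × 3, not prime.
So q = 5 is the smallest counterexample.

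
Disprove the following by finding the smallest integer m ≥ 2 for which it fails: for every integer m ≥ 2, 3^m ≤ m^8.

m = 23

A counterexample is any integer m ≥ 2 such that 3^m > m^8; we check each in order.
The first 21 eligible values, up to m = 22, all satisfy the conclusion.
m = 23: 3^m = 94143178827 and m^8 = 78310985281, so 94143178827 > 78310985281.
So m = 23 is the smallest counterexample.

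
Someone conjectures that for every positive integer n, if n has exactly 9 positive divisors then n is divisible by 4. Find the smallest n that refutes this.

n = 36: τ(36) = 9; 36 mod 4 = 0.
n = 100: τ(100) = 9; 100 mod 4 = 0.
n = 196: τ(196) = 9; 196 mod 4 = 0.
n = 225: τ(225) = 9; 225 mod 4 = 1.
So n = 225 is the smallest counterexample.

n = 225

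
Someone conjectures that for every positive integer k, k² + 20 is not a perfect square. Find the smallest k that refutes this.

k = 4

We need the least positive integer k for which k² + 20 is a perfect square.
k = 1: 1² + 20 = 21, not a perfect square.
k = 2: 2² + 20 = 24, not a perfect square.
k = 3: 3² + 20 = 29, not a perfect square.
k = 4: 4² + 20 = 36 = 6², a perfect square.
So k = 4 is the smallest counterexample.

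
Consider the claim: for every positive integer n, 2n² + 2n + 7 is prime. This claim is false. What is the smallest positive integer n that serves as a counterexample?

n = 6

For n = 1, 2, 3, 4, 5 the conclusion holds.
n = 6: 2n² + 2n + 7 = 91 = 7 × 13, composite.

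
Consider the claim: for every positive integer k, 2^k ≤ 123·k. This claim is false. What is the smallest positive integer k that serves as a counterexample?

k = 11

The first 10 eligible values, up to k = 10, all satisfy the conclusion.
k = 11: 2^k = 2048 and 123·k = 1353, so 2048 > 1353.
Thus k = 11 disproves the claim, and no smaller k works.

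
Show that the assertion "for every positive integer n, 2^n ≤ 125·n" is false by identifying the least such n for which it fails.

We need the least positive integer n for which 2^n > 125·n.
For n = 1, 2, 3, 4, 5, 6, 7, 8, 9, 10 the conclusion holds.
n = 11: 2^n = 2048 and 125·n = 1375, so 2048 > 1375.

n = 11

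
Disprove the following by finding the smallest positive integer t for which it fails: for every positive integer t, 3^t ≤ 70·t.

t = 6

For t = 1, 2, 3, 4, 5 the conclusion holds.
t = 6: 3^t = 729 and 70·t = 420, so 729 > 420.
Hence t = 6 is a counterexample.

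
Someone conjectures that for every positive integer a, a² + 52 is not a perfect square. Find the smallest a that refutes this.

a = 12

We need the least positive integer a for which a² + 52 is a perfect square.
For a = 1, 2, 3, 4, …, 9, 10, 11 the conclusion holds.
a = 12: 12² + 52 = 196 = 14², a perfect square.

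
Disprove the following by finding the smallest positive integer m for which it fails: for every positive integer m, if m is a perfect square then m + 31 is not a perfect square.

A counterexample is any positive integer m such that m is a perfect square but m + 31 is a perfect square; we check each in order.
For m = 1, 4, 9, 16, …, 144, 169, 196 the conclusion holds.
m = 225: 225 = 15² and 225 + 31 = 256 = 16².

m = 225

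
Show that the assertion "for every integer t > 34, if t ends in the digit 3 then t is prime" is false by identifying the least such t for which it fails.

For t = 43, 53 the conclusion holds.
t = 63: 63 ends in 3; 63 = 3 × 21, composite.
So t = 63 is the smallest counterexample.

t = 63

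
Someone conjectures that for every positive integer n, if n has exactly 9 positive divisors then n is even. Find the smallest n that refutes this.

For n = 36, 100, 196 the conclusion holds.
n = 225: divisors of 225: 9 divisors; 225 is odd.
Thus n = 225 disproves the claim, and no smaller n works.

n = 225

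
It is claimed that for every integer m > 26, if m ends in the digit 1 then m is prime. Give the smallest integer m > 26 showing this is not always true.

m = 51

m = 31: 31 ends in 1 and is prime.
m = 41: 41 ends in 1 and is prime.
m = 51: 51 ends in 1; 51 = 3 × 17, composite.
So m = 51 is the smallest counterexample.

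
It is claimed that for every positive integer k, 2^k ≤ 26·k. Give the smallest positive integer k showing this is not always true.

Check each positive integer k in order until 2^k > 26·k.
k = 1: 2^k = 2 and 26·k = 26, so 2 ≤ 26.
k = 2: 2^k = 4 and 26·k = 52, so 4 ≤ 52.
k = 3: 2^k = 8 and 26·k = 78, so 8 ≤ 78.
k = 4: 2^k = 16 and 26·k = 104, so 16 ≤ 104.
k = 5: 2^k = 32 and 26·k = 130, so 32 ≤ 130.
k = 6: 2^k = 64 and 26·k = 156, so 64 ≤ 156.
k = 7: 2^k = 128 and 26·k = 182, so 128 ≤ 182.
k = 8: 2^k = 256 and 26·k = 208, so 256 > 208.
Hence k = 8 is a counterexample.

k = 8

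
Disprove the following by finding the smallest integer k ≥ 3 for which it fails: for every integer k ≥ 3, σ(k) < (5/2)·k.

k = 24

A counterexample is any integer k ≥ 3 such that the claim fails; we check each in order.
For k = 3, 4, 5, 6, …, 21, 22, 23 the conclusion holds.
k = 24: σ(24) = 60; 60 ≥ 60.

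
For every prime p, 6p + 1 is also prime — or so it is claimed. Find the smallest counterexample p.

p = 19

Check each prime p in order until 6p + 1 is not prime.
The first 7 eligible values, up to p = 17, all satisfy the conclusion.
p = 19: 6p + 1 = 115 = 5 × 23, not prime.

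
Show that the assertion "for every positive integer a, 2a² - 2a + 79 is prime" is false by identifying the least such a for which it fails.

We need the least positive integer a for which 2a² - 2a + 79 is not prime.
For a = 1, 2 the conclusion holds.
a = 3: 2a² - 2a + 79 = 91 = 7 × 13, composite.

a = 3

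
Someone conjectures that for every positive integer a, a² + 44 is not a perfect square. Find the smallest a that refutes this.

a = 10

A counterexample is any positive integer a such that a² + 44 is a perfect square; we check each in order.
The first 9 eligible values, up to a = 9, all satisfy the conclusion.
a = 10: 10² + 44 = 144 = 12², a perfect square.
Hence a = 10 is a counterexample.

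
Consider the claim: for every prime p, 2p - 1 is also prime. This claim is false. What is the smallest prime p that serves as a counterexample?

We need the least prime p for which 2p - 1 is not prime.
For p = 2, 3 the conclusion holds.
p = 5: 2p - 1 = 9 = 3 × 3, not prime.

p = 5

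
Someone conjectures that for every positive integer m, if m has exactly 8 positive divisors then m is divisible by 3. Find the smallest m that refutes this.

m = 40

We need the least positive integer m for which m has exactly 8 positive divisors but m is not divisible by 3.
m = 24: τ(24) = 8; 24 mod 3 = 0.
m = 30: τ(30) = 8; 30 mod 3 = 0.
m = 40: τ(40) = 8; 40 mod 3 = 1.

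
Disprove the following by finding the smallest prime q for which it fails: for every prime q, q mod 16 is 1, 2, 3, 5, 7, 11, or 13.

q = 31

Check each prime q in order until the claim fails.
For q = 2, 3, 5, 7, 11, 13, 17, 19, 23, 29 the conclusion holds.
q = 31: 31 mod 16 = 15 — not in {1, 2, 3, 5, 7, 11, 13}.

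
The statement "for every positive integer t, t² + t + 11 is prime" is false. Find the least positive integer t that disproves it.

The first 9 eligible values, up to t = 9, all satisfy the conclusion.
t = 10: t² + t + 11 = 121 = 11 × 11, composite.

t = 10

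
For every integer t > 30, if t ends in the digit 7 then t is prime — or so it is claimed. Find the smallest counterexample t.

Check each integer t > 30 in order until t ends in the digit 7 but t is not prime.
t = 37: 37 ends in 7 and is prime.
t = 47: 47 ends in 7 and is prime.
t = 57: 57 ends in 7; 57 = 3 × 19, composite.
So t = 57 is the smallest counterexample.

t = 57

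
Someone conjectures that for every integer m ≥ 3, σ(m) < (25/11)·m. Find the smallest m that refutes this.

m = 12

A counterexample is any integer m ≥ 3 such that the claim fails; we check each in order.
For m = 3, 4, 5, 6, 7, 8, 9, 10, 11 the conclusion holds.
m = 12: σ(12) = 28; 28 ≥ 300/11.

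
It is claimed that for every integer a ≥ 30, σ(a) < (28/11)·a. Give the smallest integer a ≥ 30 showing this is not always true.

a = 48

A counterexample is any integer a ≥ 30 such that the claim fails; we check each in order.
For a = 30, 31, 32, 33, …, 45, 46, 47 the conclusion holds.
a = 48: σ(48) = 124; 124 ≥ 1344/11.
Thus a = 48 disproves the claim, and no smaller a works.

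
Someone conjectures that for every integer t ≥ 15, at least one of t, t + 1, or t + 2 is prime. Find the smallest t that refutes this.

t = 20

We need the least integer t ≥ 15 for which t, t + 1, t + 2 are all composite.
For t = 15, 16, 17, 18, 19 the conclusion holds.
t = 20: 20 = 2 × 10; 21 = 3 × 7; 22 = 2 × 11 — all composite.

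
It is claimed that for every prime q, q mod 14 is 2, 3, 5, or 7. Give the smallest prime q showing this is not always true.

A counterexample is any prime q such that the claim fails; we check each in order.
The first 4 eligible values, up to q = 7, all satisfy the conclusion.
q = 11: 11 mod 14 = 11 — not in {2, 3, 5, 7}.
So q = 11 is the smallest counterexample.

q = 11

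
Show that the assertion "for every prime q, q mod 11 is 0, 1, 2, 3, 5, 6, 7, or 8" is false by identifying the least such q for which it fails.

q = 31

Check each prime q in order until the claim fails.
The first 10 eligible values, up to q = 29, all satisfy the conclusion.
q = 31: 31 mod 11 = 9 — not in {0, 1, 2, 3, 5, 6, 7, 8}.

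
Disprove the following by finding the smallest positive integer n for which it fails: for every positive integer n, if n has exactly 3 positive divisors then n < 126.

For n = 4, 9, 25, 49, 121 the conclusion holds.
n = 169: τ(169) = 3; 169 ≥ 126.
Thus n = 169 disproves the claim, and no smaller n works.

n = 169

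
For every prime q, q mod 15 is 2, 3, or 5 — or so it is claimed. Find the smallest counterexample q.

q = 2: 2 mod 15 = 2.
q = 3: 3 mod 15 = 3.
q = 5: 5 mod 15 = 5.
q = 7: 7 mod 15 = 7 — not in {2, 3, 5}.

q = 7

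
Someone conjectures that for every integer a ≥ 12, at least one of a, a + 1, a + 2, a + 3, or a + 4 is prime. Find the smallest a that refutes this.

a = 24

We need the least integer a ≥ 12 for which a, a + 1, a + 2, a + 3, a + 4 are all composite.
The first 12 eligible values, up to a = 23, all satisfy the conclusion.
a = 24: 24 = 2 × 12; 25 = 5 × 5; 26 = 2 × 13; 27 = 3 × 9; 28 = 2 × 14 — all composite.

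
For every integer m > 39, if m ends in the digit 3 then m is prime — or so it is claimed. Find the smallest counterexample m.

Check each integer m > 39 in order until m ends in the digit 3 but m is not prime.
m = 43: 43 ends in 3 and is prime.
m = 53: 53 ends in 3 and is prime.
m = 63: 63 ends in 3; 63 = 3 × 21, composite.

m = 63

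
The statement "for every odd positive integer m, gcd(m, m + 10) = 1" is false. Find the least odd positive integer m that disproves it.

A counterexample is any odd positive integer m such that gcd(m, m + 10) > 1; we check each in order.
m = 1: gcd(1, 11) = 1.
m = 3: gcd(3, 13) = 1.
m = 5: gcd(5, 15) = 5.
Thus m = 5 disproves the claim, and no smaller m works.

m = 5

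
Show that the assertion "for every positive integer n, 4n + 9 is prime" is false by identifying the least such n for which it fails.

For n = 1, 2 the conclusion holds.
n = 3: 4n + 9 = 21 = 3 × 7, composite.
So n = 3 is the smallest counterexample.

n = 3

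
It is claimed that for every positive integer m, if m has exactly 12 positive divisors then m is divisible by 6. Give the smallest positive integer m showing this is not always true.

m = 140

For m = 60, 72, 84, 90, 96, 108, 126, 132 the conclusion holds.
m = 140: τ(140) = 12; 140 mod 6 = 2.
Hence m = 140 is a counterexample.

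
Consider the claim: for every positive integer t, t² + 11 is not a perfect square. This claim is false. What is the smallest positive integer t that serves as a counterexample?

t = 5

A counterexample is any positive integer t such that t² + 11 is a perfect square; we check each in order.
For t = 1, 2, 3, 4 the conclusion holds.
t = 5: 5² + 11 = 36 = 6², a perfect square.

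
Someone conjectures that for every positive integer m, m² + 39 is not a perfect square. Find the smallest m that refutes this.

For m = 1, 2, 3, 4 the conclusion holds.
m = 5: 5² + 39 = 64 = 8², a perfect square.
Hence m = 5 is a counterexample.

m = 5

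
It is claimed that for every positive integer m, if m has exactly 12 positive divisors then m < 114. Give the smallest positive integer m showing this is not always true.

m = 126

For m = 60, 72, 84, 90, 96, 108 the conclusion holds.
m = 126: τ(126) = 12; 126 ≥ 114.
So m = 126 is the smallest counterexample.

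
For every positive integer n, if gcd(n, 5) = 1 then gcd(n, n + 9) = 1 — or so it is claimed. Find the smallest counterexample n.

Check each positive integer n in order until gcd(n, 5) = 1 but gcd(n, n + 9) > 1.
n = 1: gcd(1, 10) = 1.
n = 2: gcd(2, 11) = 1.
n = 3: gcd(3, 12) = 3.
Thus n = 3 disproves the claim, and no smaller n works.

n = 3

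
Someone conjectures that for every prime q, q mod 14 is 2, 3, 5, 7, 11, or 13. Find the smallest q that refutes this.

q = 23

For q = 2, 3, 5, 7, 11, 13, 17, 19 the conclusion holds.
q = 23: 23 mod 14 = 9 — not in {2, 3, 5, 7, 11, 13}.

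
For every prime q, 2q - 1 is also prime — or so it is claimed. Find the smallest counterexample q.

q = 5

For q = 2, 3 the conclusion holds.
q = 5: 2q - 1 = 9 = 3 × 3, not prime.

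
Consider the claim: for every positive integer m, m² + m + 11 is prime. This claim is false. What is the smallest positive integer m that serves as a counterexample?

We need the least positive integer m for which m² + m + 11 is not prime.
For m = 1, 2, 3, 4, 5, 6, 7, 8, 9 the conclusion holds.
m = 10: m² + m + 11 = 121 = 11 × 11, composite.
Hence m = 10 is a counterexample.

m = 10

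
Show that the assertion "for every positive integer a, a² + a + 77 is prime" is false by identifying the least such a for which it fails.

Check each positive integer a in order until a² + a + 77 is not prime.
a = 1: a² + a + 77 = 79, prime.
a = 2: a² + a + 77 = 83, prime.
a = 3: a² + a + 77 = 89, prime.
a = 4: a² + a + 77 = 97, prime.
a = 5: a² + a + 77 = 107, prime.
a = 6: a² + a + 77 = 119 = 7 × 17, composite.

a = 6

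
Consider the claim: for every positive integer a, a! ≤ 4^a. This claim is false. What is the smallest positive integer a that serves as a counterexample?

a = 9

Check each positive integer a in order until a! > 4^a.
The first 8 eligible values, up to a = 8, all satisfy the conclusion.
a = 9: a! = 362880 and 4^a = 262144, so 362880 > 262144.
Thus a = 9 disproves the claim, and no smaller a works.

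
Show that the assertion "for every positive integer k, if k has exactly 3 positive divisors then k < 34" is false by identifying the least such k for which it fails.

We need the least positive integer k for which k has exactly 3 positive divisors but the claim fails.
k = 4: τ(4) = 3; 4 < 34.
k = 9: τ(9) = 3; 9 < 34.
k = 25: τ(25) = 3; 25 < 34.
k = 49: τ(49) = 3; 49 ≥ 34.

k = 49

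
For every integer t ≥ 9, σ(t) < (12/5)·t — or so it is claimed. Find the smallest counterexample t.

We need the least integer t ≥ 9 for which the claim fails.
The first 15 eligible values, up to t = 23, all satisfy the conclusion.
t = 24: σ(24) = 60; 60 ≥ 288/5.
Thus t = 24 disproves the claim, and no smaller t works.

t = 24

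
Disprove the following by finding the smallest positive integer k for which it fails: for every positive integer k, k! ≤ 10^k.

k = 25

Check each positive integer k in order until k! > 10^k.
For k = 1, 2, 3, 4, …, 22, 23, 24 the conclusion holds.
k = 25: k! = 15511210043330985984000000 and 10^k = 10000000000000000000000000, so 15511210043330985984000000 > 10000000000000000000000000.
Thus k = 25 disproves the claim, and no smaller k works.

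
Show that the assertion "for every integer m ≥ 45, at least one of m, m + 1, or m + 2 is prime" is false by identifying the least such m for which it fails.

m = 48

A counterexample is any integer m ≥ 45 such that m, m + 1, m + 2 are all composite; we check each in order.
For m = 45, 46, 47 the conclusion holds.
m = 48: 48 = 2 × 24; 49 = 7 × 7; 50 = 2 × 25 — all composite.
Hence m = 48 is a counterexample.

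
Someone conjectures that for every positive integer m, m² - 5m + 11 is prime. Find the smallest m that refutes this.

m = 7

We need the least positive integer m for which m² - 5m + 11 is not prime.
For m = 1, 2, 3, 4, 5, 6 the conclusion holds.
m = 7: m² - 5m + 11 = 25 = 5 × 5, composite.
Hence m = 7 is a counterexample.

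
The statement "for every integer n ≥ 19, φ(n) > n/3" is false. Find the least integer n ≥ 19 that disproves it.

The first 5 eligible values, up to n = 23, all satisfy the conclusion.
n = 24: φ(24) = 8 and 24/3 = 8, so φ(24) ≤ 24/3.
So n = 24 is the smallest counterexample.

n = 24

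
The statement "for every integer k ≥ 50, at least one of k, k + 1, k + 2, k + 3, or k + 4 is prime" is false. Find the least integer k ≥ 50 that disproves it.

k = 54

A counterexample is any integer k ≥ 50 such that k, k + 1, k + 2, k + 3, k + 4 are all composite; we check each in order.
The first 4 eligible values, up to k = 53, all satisfy the conclusion.
k = 54: 54 = 2 × 27; 55 = 5 × 11; 56 = 2 × 28; 57 = 3 × 19; 58 = 2 × 29 — all composite.
Hence k = 54 is a counterexample.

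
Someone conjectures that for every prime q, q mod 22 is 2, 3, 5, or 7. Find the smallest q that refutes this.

q = 11

We need the least prime q for which the claim fails.
For q = 2, 3, 5, 7 the conclusion holds.
q = 11: 11 mod 22 = 11 — not in {2, 3, 5, 7}.
Hence q = 11 is a counterexample.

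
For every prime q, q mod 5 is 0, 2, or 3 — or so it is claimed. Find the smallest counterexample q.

Check each prime q in order until the claim fails.
For q = 2, 3, 5, 7 the conclusion holds.
q = 11: 11 mod 5 = 1 — not in {0, 2, 3}.
Hence q = 11 is a counterexample.

q = 11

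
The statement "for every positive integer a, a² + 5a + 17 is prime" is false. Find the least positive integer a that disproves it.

a = 8

We need the least positive integer a for which a² + 5a + 17 is not prime.
a = 1: a² + 5a + 17 = 23, prime.
a = 2: a² + 5a + 17 = 31, prime.
a = 3: a² + 5a + 17 = 41, prime.
a = 4: a² + 5a + 17 = 53, prime.
a = 5: a² + 5a + 17 = 67, prime.
a = 6: a² + 5a + 17 = 83, prime.
a = 7: a² + 5a + 17 = 101, prime.
a = 8: a² + 5a + 17 = 121 = 11 × 11, composite.
So a = 8 is the smallest counterexample.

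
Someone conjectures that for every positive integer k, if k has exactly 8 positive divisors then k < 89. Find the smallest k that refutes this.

Check each positive integer k in order until k has exactly 8 positive divisors but the claim fails.
For k = 24, 30, 40, 42, 54, 56, 66, 70, 78, 88 the conclusion holds.
k = 102: τ(102) = 8; 102 ≥ 89.
So k = 102 is the smallest counterexample.

k = 102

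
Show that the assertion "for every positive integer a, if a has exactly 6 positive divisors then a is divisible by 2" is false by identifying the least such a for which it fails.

a = 45

A counterexample is any positive integer a such that a has exactly 6 positive divisors but a is not divisible by 2; we check each in order.
For a = 12, 18, 20, 28, 32, 44 the conclusion holds.
a = 45: τ(45) = 6; 45 mod 2 = 1.
So a = 45 is the smallest counterexample.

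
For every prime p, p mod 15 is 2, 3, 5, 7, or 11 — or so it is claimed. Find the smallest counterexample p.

p = 13

A counterexample is any prime p such that the claim fails; we check each in order.
p = 2: 2 mod 15 = 2.
p = 3: 3 mod 15 = 3.
p = 5: 5 mod 15 = 5.
p = 7: 7 mod 15 = 7.
p = 11: 11 mod 15 = 11.
p = 13: 13 mod 15 = 13 — not in {2, 3, 5, 7, 11}.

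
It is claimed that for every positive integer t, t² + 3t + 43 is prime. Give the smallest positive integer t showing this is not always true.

Check each positive integer t in order until t² + 3t + 43 is not prime.
For t = 1, 2, 3, 4, …, 36, 37, 38 the conclusion holds.
t = 39: t² + 3t + 43 = 1681 = 41 × 41, composite.
So t = 39 is the smallest counterexample.

t = 39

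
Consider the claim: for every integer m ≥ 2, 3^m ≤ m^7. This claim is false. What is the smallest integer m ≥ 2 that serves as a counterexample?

We need the least integer m ≥ 2 for which 3^m > m^7.
For m = 2, 3, 4, 5, …, 16, 17, 18 the conclusion holds.
m = 19: 3^m = 1162261467 and m^7 = 893871739, so 1162261467 > 893871739.
So m = 19 is the smallest counterexample.

m = 19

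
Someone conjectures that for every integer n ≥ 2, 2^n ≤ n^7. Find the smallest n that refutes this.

n = 37

Check each integer n ≥ 2 in order until 2^n > n^7.
The first 35 eligible values, up to n = 36, all satisfy the conclusion.
n = 37: 2^n = 137438953472 and n^7 = 94931877133, so 137438953472 > 94931877133.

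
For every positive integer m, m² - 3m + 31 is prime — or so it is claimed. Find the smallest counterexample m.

Check each positive integer m in order until m² - 3m + 31 is not prime.
m = 1: m² - 3m + 31 = 29, prime.
m = 2: m² - 3m + 31 = 29, prime.
m = 3: m² - 3m + 31 = 31, prime.
m = 4: m² - 3m + 31 = 35 = 5 × 7, composite.

m = 4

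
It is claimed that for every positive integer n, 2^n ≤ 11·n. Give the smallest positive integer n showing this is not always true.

Check each positive integer n in order until 2^n > 11·n.
For n = 1, 2, 3, 4, 5, 6 the conclusion holds.
n = 7: 2^n = 128 and 11·n = 77, so 128 > 77.
So n = 7 is the smallest counterexample.

n = 7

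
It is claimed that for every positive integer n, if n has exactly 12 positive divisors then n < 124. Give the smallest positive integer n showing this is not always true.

n = 126

The first 6 eligible values, up to n = 108, all satisfy the conclusion.
n = 126: τ(126) = 12; 126 ≥ 124.
So n = 126 is the smallest counterexample.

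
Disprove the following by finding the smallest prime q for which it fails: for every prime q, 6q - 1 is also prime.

We need the least prime q for which 6q - 1 is not prime.
q = 2: 6q - 1 = 11, prime.
q = 3: 6q - 1 = 17, prime.
q = 5: 6q - 1 = 29, prime.
q = 7: 6q - 1 = 41, prime.
q = 11: 6q - 1 = 65 = 5 × 13, not prime.

q = 11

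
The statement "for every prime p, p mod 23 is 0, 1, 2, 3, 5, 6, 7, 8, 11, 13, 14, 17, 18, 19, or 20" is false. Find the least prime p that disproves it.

We need the least prime p for which the claim fails.
For p = 2, 3, 5, 7, …, 47, 53, 59 the conclusion holds.
p = 61: 61 mod 23 = 15 — not in {0, 1, 2, 3, 5, 6, 7, 8, 11, 13, 14, 17, 18, 19, 20}.
Hence p = 61 is a counterexample.

p = 61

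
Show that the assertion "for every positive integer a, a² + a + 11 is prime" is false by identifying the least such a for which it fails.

a = 10

Check each positive integer a in order until a² + a + 11 is not prime.
The first 9 eligible values, up to a = 9, all satisfy the conclusion.
a = 10: a² + a + 11 = 121 = 11 × 11, composite.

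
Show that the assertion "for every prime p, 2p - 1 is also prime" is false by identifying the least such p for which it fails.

p = 5

We need the least prime p for which 2p - 1 is not prime.
For p = 2, 3 the conclusion holds.
p = 5: 2p - 1 = 9 = 3 × 3, not prime.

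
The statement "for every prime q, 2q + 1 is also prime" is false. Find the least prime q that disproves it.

q = 7

For q = 2, 3, 5 the conclusion holds.
q = 7: 2q + 1 = 15 = 3 × 5, not prime.
So q = 7 is the smallest counterexample.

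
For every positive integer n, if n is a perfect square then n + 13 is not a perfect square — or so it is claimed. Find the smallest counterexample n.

n = 36

For n = 1, 4, 9, 16, 25 the conclusion holds.
n = 36: 36 = 6² and 36 + 13 = 49 = 7².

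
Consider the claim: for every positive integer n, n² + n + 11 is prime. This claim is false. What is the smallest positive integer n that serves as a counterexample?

n = 10

A counterexample is any positive integer n such that n² + n + 11 is not prime; we check each in order.
For n = 1, 2, 3, 4, 5, 6, 7, 8, 9 the conclusion holds.
n = 10: n² + n + 11 = 121 = 11 × 11, composite.
Thus n = 10 disproves the claim, and no smaller n works.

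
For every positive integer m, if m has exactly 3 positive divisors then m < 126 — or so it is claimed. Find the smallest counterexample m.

Check each positive integer m in order until m has exactly 3 positive divisors but the claim fails.
For m = 4, 9, 25, 49, 121 the conclusion holds.
m = 169: τ(169) = 3; 169 ≥ 126.
Hence m = 169 is a counterexample.

m = 169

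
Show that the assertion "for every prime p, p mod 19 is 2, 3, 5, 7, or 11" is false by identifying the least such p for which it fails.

p = 2: 2 mod 19 = 2.
p = 3: 3 mod 19 = 3.
p = 5: 5 mod 19 = 5.
p = 7: 7 mod 19 = 7.
p = 11: 11 mod 19 = 11.
p = 13: 13 mod 19 = 13 — not in {2, 3, 5, 7, 11}.
So p = 13 is the smallest counterexample.

p = 13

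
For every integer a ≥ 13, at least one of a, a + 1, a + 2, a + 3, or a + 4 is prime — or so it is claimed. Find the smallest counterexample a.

a = 24

The first 11 eligible values, up to a = 23, all satisfy the conclusion.
a = 24: 24 = 2 × 12; 25 = 5 × 5; 26 = 2 × 13; 27 = 3 × 9; 28 = 2 × 14 — all composite.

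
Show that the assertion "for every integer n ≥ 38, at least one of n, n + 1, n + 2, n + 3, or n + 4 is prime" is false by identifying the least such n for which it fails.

Check each integer n ≥ 38 in order until n, n + 1, n + 2, n + 3, n + 4 are all composite.
For n = 38, 39, 40, 41, 42, 43, 44, 45, 46, 47 the conclusion holds.
n = 48: 48 = 2 × 24; 49 = 7 × 7; 50 = 2 × 25; 51 = 3 × 17; 52 = 2 × 26 — all composite.
So n = 48 is the smallest counterexample.

n = 48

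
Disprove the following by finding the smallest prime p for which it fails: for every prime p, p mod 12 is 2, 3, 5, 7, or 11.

p = 13

We need the least prime p for which the claim fails.
The first 5 eligible values, up to p = 11, all satisfy the conclusion.
p = 13: 13 mod 12 = 1 — not in {2, 3, 5, 7, 11}.
So p = 13 is the smallest counterexample.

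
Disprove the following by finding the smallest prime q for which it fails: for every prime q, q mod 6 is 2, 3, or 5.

q = 7

A counterexample is any prime q such that the claim fails; we check each in order.
q = 2: 2 mod 6 = 2.
q = 3: 3 mod 6 = 3.
q = 5: 5 mod 6 = 5.
q = 7: 7 mod 6 = 1 — not in {2, 3, 5}.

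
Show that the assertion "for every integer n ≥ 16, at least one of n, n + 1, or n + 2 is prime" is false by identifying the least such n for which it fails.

n = 20

We need the least integer n ≥ 16 for which n, n + 1, n + 2 are all composite.
n = 16: 17 is prime.
n = 17: 17 is prime.
n = 18: 19 is prime.
n = 19: 19 is prime.
n = 20: 20 = 2 × 10; 21 = 3 × 7; 22 = 2 × 11 — all composite.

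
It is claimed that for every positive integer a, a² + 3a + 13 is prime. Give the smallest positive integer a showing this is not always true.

a = 9

A counterexample is any positive integer a such that a² + 3a + 13 is not prime; we check each in order.
The first 8 eligible values, up to a = 8, all satisfy the conclusion.
a = 9: a² + 3a + 13 = 121 = 11 × 11, composite.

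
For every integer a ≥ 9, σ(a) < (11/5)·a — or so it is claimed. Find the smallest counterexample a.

a = 12

Check each integer a ≥ 9 in order until the claim fails.
a = 9: σ(9) = 13; 13 < 99/5.
a = 10: σ(10) = 18; 18 < 22.
a = 11: σ(11) = 12; 12 < 121/5.
a = 12: σ(12) = 28; 28 ≥ 132/5.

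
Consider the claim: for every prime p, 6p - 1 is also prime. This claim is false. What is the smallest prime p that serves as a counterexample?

p = 2: 6p - 1 = 11, prime.
p = 3: 6p - 1 = 17, prime.
p = 5: 6p - 1 = 29, prime.
p = 7: 6p - 1 = 41, prime.
p = 11: 6p - 1 = 65 = 5 × 13, not prime.
Hence p = 11 is a counterexample.

p = 11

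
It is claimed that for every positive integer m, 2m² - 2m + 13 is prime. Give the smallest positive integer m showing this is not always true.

For m = 1, 2 the conclusion holds.
m = 3: 2m² - 2m + 13 = 25 = 5 × 5, composite.

m = 3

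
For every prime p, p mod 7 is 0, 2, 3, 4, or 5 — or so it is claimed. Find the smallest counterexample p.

Check each prime p in order until the claim fails.
p = 2: 2 mod 7 = 2.
p = 3: 3 mod 7 = 3.
p = 5: 5 mod 7 = 5.
p = 7: 7 mod 7 = 0.
p = 11: 11 mod 7 = 4.
p = 13: 13 mod 7 = 6 — not in {0, 2, 3, 4, 5}.
So p = 13 is the smallest counterexample.

p = 13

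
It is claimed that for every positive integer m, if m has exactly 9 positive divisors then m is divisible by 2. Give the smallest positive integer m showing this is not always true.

m = 225

Check each positive integer m in order until m has exactly 9 positive divisors but m is not divisible by 2.
For m = 36, 100, 196 the conclusion holds.
m = 225: τ(225) = 9; 225 mod 2 = 1.
Hence m = 225 is a counterexample.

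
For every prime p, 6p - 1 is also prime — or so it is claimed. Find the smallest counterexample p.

We need the least prime p for which 6p - 1 is not prime.
The first 4 eligible values, up to p = 7, all satisfy the conclusion.
p = 11: 6p - 1 = 65 = 5 × 13, not prime.

p = 11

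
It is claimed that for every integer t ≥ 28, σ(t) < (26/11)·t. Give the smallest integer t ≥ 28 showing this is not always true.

t = 28: σ(28) = 56; 56 < 728/11.
t = 29: σ(29) = 30; 30 < 754/11.
t = 30: σ(30) = 72; 72 ≥ 780/11.

t = 30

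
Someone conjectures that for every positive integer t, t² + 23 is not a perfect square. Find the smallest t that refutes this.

We need the least positive integer t for which t² + 23 is a perfect square.
For t = 1, 2, 3, 4, 5, 6, 7, 8, 9, 10 the conclusion holds.
t = 11: 11² + 23 = 144 = 12², a perfect square.
So t = 11 is the smallest counterexample.

t = 11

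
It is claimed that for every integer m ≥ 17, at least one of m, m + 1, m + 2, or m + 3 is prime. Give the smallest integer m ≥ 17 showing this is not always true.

m = 24

The first 7 eligible values, up to m = 23, all satisfy the conclusion.
m = 24: 24 = 2 × 12; 25 = 5 × 5; 26 = 2 × 13; 27 = 3 × 9 — all composite.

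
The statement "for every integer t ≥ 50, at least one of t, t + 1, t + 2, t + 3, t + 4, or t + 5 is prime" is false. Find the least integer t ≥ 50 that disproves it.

t = 90

The first 40 eligible values, up to t = 89, all satisfy the conclusion.
t = 90: 90 = 2 × 45; 91 = 7 × 13; 92 = 2 × 46; 93 = 3 × 31; 94 = 2 × 47; 95 = 5 × 19 — all composite.
Thus t = 90 disproves the claim, and no smaller t works.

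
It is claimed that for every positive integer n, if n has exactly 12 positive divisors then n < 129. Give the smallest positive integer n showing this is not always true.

A counterexample is any positive integer n such that n has exactly 12 positive divisors but the claim fails; we check each in order.
The first 7 eligible values, up to n = 126, all satisfy the conclusion.
n = 132: τ(132) = 12; 132 ≥ 129.
Thus n = 132 disproves the claim, and no smaller n works.

n = 132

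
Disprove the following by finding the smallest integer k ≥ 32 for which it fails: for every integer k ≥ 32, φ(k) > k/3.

For k = 32, 33, 34, 35 the conclusion holds.
k = 36: φ(36) = 12 and 36/3 = 12, so φ(36) ≤ 36/3.
Hence k = 36 is a counterexample.

k = 36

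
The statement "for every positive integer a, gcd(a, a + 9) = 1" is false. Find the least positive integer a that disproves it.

a = 3

A counterexample is any positive integer a such that gcd(a, a + 9) > 1; we check each in order.
For a = 1, 2 the conclusion holds.
a = 3: gcd(3, 12) = 3.
Thus a = 3 disproves the claim, and no smaller a works.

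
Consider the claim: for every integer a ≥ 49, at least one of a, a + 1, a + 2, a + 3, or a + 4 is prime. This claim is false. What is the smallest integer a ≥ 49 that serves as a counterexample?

a = 54

A counterexample is any integer a ≥ 49 such that a, a + 1, a + 2, a + 3, a + 4 are all composite; we check each in order.
The first 5 eligible values, up to a = 53, all satisfy the conclusion.
a = 54: 54 = 2 × 27; 55 = 5 × 11; 56 = 2 × 28; 57 = 3 × 19; 58 = 2 × 29 — all composite.
So a = 54 is the smallest counterexample.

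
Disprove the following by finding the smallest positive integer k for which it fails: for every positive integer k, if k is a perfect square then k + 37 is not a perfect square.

A counterexample is any positive integer k such that k is a perfect square but k + 37 is a perfect square; we check each in order.
For k = 1, 4, 9, 16, …, 225, 256, 289 the conclusion holds.
k = 324: 324 = 18² and 324 + 37 = 361 = 19².
So k = 324 is the smallest counterexample.

k = 324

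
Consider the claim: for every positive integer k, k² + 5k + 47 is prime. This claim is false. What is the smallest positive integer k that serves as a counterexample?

We need the least positive integer k for which k² + 5k + 47 is not prime.
For k = 1, 2, 3, 4, …, 35, 36, 37 the conclusion holds.
k = 38: k² + 5k + 47 = 1681 = 41 × 41, composite.
Hence k = 38 is a counterexample.

k = 38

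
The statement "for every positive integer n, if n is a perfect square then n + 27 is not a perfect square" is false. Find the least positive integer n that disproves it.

n = 9

n = 1: 1 + 27 = 28, not a perfect square.
n = 4: 4 + 27 = 31, not a perfect square.
n = 9: 9 = 3² and 9 + 27 = 36 = 6².
Hence n = 9 is a counterexample.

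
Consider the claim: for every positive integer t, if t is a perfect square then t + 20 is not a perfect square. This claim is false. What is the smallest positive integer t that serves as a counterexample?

t = 16

t = 1: 1 + 20 = 21, not a perfect square.
t = 4: 4 + 20 = 24, not a perfect square.
t = 9: 9 + 20 = 29, not a perfect square.
t = 16: 16 = 4² and 16 + 20 = 36 = 6².
Hence t = 16 is a counterexample.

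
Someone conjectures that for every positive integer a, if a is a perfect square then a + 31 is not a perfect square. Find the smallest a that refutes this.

Check each positive integer a in order until a is a perfect square but a + 31 is a perfect square.
The first 14 eligible values, up to a = 196, all satisfy the conclusion.
a = 225: 225 = 15² and 225 + 31 = 256 = 16².
Thus a = 225 disproves the claim, and no smaller a works.

a = 225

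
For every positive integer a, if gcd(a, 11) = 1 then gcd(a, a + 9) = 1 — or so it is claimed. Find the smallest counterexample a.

a = 3

A counterexample is any positive integer a such that gcd(a, 11) = 1 but gcd(a, a + 9) > 1; we check each in order.
For a = 1, 2 the conclusion holds.
a = 3: gcd(3, 12) = 3.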